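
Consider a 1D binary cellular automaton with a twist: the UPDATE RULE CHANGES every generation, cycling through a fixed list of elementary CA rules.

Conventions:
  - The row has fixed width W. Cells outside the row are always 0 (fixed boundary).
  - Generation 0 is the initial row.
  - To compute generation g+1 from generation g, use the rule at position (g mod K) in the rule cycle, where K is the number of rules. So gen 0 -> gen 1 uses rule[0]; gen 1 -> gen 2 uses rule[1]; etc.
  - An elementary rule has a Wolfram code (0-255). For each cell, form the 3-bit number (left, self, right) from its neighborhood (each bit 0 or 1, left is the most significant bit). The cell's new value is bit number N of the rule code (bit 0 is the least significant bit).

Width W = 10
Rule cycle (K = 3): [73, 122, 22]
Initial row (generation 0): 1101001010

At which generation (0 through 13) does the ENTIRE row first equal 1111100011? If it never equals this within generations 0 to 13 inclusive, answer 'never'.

Answer: 7

Derivation:
Gen 0: 1101001010
Gen 1 (rule 73): 1100000000
Gen 2 (rule 122): 1110000000
Gen 3 (rule 22): 0001000000
Gen 4 (rule 73): 1100011111
Gen 5 (rule 122): 1110110001
Gen 6 (rule 22): 0000001011
Gen 7 (rule 73): 1111100011
Gen 8 (rule 122): 1000110111
Gen 9 (rule 22): 1101000000
Gen 10 (rule 73): 1100011111
Gen 11 (rule 122): 1110110001
Gen 12 (rule 22): 0000001011
Gen 13 (rule 73): 1111100011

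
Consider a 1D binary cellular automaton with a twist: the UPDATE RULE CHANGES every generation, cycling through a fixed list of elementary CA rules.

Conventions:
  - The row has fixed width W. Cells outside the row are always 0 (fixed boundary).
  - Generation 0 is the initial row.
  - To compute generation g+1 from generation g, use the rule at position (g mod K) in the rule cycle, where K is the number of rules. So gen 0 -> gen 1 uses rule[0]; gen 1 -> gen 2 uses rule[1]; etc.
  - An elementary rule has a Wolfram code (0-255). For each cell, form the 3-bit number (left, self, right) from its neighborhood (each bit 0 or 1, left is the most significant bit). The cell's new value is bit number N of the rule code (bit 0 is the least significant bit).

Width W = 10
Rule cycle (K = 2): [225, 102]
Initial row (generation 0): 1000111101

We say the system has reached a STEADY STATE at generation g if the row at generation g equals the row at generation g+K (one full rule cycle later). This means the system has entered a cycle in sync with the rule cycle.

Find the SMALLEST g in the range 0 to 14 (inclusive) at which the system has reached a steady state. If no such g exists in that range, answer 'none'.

Gen 0: 1000111101
Gen 1 (rule 225): 0010011110
Gen 2 (rule 102): 0110100010
Gen 3 (rule 225): 0011001000
Gen 4 (rule 102): 0101011000
Gen 5 (rule 225): 0010101011
Gen 6 (rule 102): 0111111101
Gen 7 (rule 225): 0011111110
Gen 8 (rule 102): 0100000010
Gen 9 (rule 225): 0001111000
Gen 10 (rule 102): 0010001000
Gen 11 (rule 225): 1000100011
Gen 12 (rule 102): 1001100101
Gen 13 (rule 225): 0000100010
Gen 14 (rule 102): 0001100110
Gen 15 (rule 225): 1100100010
Gen 16 (rule 102): 0101100110

Answer: none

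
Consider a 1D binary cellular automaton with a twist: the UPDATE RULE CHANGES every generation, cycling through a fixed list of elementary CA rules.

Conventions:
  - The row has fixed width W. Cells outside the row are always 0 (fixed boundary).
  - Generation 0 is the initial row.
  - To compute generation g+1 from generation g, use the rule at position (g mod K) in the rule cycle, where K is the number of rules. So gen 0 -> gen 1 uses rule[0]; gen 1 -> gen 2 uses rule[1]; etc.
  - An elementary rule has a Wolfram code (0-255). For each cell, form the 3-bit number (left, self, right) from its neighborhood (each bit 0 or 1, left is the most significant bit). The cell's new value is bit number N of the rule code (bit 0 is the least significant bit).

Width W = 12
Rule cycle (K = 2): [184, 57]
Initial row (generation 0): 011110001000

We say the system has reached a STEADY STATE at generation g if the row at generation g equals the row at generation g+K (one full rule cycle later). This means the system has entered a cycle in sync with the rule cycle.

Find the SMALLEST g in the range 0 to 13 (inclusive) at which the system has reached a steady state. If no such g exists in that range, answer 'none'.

Gen 0: 011110001000
Gen 1 (rule 184): 011101000100
Gen 2 (rule 57): 010010110011
Gen 3 (rule 184): 001001101010
Gen 4 (rule 57): 100101010101
Gen 5 (rule 184): 010010101010
Gen 6 (rule 57): 001001010101
Gen 7 (rule 184): 000100101010
Gen 8 (rule 57): 110010010101
Gen 9 (rule 184): 101001001010
Gen 10 (rule 57): 010100100101
Gen 11 (rule 184): 001010010010
Gen 12 (rule 57): 100101001001
Gen 13 (rule 184): 010010100100
Gen 14 (rule 57): 001001010011
Gen 15 (rule 184): 000100101010

Answer: none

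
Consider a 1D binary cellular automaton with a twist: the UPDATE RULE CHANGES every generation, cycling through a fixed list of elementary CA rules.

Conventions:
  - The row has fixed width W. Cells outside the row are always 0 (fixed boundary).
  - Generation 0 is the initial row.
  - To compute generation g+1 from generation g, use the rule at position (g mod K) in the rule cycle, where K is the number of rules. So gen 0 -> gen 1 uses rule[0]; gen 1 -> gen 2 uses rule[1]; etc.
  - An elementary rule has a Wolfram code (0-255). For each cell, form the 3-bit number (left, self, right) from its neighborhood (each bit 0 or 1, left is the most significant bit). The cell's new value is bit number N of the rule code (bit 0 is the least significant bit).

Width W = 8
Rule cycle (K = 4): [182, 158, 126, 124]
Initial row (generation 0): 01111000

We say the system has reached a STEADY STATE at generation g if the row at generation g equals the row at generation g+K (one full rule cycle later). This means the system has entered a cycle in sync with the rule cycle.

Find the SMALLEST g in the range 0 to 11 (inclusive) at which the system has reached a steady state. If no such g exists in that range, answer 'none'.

Gen 0: 01111000
Gen 1 (rule 182): 10110100
Gen 2 (rule 158): 10100110
Gen 3 (rule 126): 11111111
Gen 4 (rule 124): 10000001
Gen 5 (rule 182): 11000011
Gen 6 (rule 158): 10100110
Gen 7 (rule 126): 11111111
Gen 8 (rule 124): 10000001
Gen 9 (rule 182): 11000011
Gen 10 (rule 158): 10100110
Gen 11 (rule 126): 11111111
Gen 12 (rule 124): 10000001
Gen 13 (rule 182): 11000011
Gen 14 (rule 158): 10100110
Gen 15 (rule 126): 11111111

Answer: 2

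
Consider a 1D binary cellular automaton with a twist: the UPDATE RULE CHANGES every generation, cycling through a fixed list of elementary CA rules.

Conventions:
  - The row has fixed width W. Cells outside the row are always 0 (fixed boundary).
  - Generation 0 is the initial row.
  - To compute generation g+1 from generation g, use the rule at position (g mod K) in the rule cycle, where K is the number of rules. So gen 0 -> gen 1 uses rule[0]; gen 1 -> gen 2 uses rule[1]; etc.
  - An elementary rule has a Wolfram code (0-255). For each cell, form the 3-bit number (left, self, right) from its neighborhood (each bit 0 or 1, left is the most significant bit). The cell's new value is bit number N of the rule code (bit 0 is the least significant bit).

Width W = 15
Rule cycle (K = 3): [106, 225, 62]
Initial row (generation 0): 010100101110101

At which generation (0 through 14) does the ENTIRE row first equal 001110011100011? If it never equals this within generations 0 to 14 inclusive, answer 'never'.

Answer: 8

Derivation:
Gen 0: 010100101110101
Gen 1 (rule 106): 101001011011010
Gen 2 (rule 225): 010000101101100
Gen 3 (rule 62): 111001111011010
Gen 4 (rule 106): 101011001111100
Gen 5 (rule 225): 010101000111101
Gen 6 (rule 62): 111111101100011
Gen 7 (rule 106): 100000111100111
Gen 8 (rule 225): 001110011100011
Gen 9 (rule 62): 011001110010110
Gen 10 (rule 106): 111011010101110
Gen 11 (rule 225): 011101101010110
Gen 12 (rule 62): 110011011111101
Gen 13 (rule 106): 110111110000110
Gen 14 (rule 225): 011011110110010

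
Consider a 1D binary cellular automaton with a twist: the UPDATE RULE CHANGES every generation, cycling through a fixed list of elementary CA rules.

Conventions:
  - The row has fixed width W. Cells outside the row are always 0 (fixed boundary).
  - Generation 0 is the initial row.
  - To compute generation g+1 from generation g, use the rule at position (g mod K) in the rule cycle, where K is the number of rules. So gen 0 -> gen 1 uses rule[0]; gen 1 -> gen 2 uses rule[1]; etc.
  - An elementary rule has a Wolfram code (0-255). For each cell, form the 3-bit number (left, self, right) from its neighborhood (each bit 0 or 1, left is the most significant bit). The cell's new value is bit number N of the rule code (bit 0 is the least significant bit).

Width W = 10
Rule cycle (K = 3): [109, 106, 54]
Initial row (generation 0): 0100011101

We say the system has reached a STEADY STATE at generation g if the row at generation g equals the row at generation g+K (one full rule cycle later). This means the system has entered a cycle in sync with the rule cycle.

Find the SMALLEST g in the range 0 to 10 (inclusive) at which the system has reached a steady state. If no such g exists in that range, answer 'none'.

Gen 0: 0100011101
Gen 1 (rule 109): 0101010111
Gen 2 (rule 106): 1010101101
Gen 3 (rule 54): 1111110011
Gen 4 (rule 109): 1000010011
Gen 5 (rule 106): 0000100111
Gen 6 (rule 54): 0001111000
Gen 7 (rule 109): 1101001011
Gen 8 (rule 106): 1110010111
Gen 9 (rule 54): 0001111000
Gen 10 (rule 109): 1101001011
Gen 11 (rule 106): 1110010111
Gen 12 (rule 54): 0001111000
Gen 13 (rule 109): 1101001011

Answer: 6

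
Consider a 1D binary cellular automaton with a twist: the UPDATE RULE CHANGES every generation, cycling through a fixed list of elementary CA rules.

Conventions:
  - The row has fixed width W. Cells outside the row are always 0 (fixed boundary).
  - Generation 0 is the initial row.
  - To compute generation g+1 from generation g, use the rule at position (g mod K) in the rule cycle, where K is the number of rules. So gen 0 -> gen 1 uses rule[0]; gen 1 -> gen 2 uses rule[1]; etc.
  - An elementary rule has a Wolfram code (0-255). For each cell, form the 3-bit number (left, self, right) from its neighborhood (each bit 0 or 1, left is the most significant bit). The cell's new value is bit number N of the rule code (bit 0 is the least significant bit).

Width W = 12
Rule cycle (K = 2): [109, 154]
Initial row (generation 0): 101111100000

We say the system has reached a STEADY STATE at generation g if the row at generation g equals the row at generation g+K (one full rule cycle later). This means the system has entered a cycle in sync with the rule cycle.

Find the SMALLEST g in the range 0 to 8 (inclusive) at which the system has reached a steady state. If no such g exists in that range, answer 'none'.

Answer: none

Derivation:
Gen 0: 101111100000
Gen 1 (rule 109): 111000101111
Gen 2 (rule 154): 110101001110
Gen 3 (rule 109): 111111001010
Gen 4 (rule 154): 111110110001
Gen 5 (rule 109): 100011110101
Gen 6 (rule 154): 010111100000
Gen 7 (rule 109): 011100101111
Gen 8 (rule 154): 111011001110
Gen 9 (rule 109): 101111001010
Gen 10 (rule 154): 001110110001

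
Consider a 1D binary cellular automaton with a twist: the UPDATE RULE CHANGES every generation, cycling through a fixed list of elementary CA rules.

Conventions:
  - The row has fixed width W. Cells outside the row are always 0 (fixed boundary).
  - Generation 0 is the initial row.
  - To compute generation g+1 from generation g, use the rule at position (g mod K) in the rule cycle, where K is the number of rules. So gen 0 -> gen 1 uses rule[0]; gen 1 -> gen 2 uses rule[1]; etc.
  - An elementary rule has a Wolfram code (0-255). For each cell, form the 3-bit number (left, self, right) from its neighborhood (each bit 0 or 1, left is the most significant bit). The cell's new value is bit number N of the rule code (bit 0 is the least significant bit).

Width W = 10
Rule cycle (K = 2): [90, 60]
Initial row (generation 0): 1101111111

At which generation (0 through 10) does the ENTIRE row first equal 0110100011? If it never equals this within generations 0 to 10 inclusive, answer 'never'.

Gen 0: 1101111111
Gen 1 (rule 90): 1101000001
Gen 2 (rule 60): 1011100001
Gen 3 (rule 90): 0010110010
Gen 4 (rule 60): 0011101011
Gen 5 (rule 90): 0110100011
Gen 6 (rule 60): 0101110010
Gen 7 (rule 90): 1001011101
Gen 8 (rule 60): 1101110011
Gen 9 (rule 90): 1101011111
Gen 10 (rule 60): 1011110000

Answer: 5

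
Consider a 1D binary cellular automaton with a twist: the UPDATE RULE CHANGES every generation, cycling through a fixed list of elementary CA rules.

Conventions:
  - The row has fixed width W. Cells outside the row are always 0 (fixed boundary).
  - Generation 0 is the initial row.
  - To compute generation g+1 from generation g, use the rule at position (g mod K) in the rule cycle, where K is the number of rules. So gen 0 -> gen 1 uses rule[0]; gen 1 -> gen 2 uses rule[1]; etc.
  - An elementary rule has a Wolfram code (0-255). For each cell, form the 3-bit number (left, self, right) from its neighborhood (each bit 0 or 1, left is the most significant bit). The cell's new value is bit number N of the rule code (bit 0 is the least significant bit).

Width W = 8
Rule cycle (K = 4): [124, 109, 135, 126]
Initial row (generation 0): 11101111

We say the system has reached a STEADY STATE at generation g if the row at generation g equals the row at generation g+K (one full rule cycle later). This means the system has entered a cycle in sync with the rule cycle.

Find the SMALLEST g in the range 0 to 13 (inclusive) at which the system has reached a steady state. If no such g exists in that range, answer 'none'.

Answer: 4

Derivation:
Gen 0: 11101111
Gen 1 (rule 124): 10111001
Gen 2 (rule 109): 11101001
Gen 3 (rule 135): 01001011
Gen 4 (rule 126): 11111111
Gen 5 (rule 124): 10000001
Gen 6 (rule 109): 10111101
Gen 7 (rule 135): 10011001
Gen 8 (rule 126): 11111111
Gen 9 (rule 124): 10000001
Gen 10 (rule 109): 10111101
Gen 11 (rule 135): 10011001
Gen 12 (rule 126): 11111111
Gen 13 (rule 124): 10000001
Gen 14 (rule 109): 10111101
Gen 15 (rule 135): 10011001
Gen 16 (rule 126): 11111111
Gen 17 (rule 124): 10000001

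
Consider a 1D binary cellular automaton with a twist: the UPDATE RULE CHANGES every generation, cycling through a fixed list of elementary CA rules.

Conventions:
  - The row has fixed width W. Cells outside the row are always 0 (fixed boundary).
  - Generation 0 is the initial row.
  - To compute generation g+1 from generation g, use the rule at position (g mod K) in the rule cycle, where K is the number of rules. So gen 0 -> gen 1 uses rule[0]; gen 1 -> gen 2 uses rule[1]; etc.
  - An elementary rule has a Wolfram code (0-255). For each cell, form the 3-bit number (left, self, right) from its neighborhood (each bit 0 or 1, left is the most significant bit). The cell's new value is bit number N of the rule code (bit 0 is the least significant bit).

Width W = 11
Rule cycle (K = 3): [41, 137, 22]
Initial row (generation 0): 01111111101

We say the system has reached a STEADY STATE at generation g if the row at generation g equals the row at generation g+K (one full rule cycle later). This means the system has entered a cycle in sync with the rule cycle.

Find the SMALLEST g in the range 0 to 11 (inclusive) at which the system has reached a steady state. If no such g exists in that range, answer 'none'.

Gen 0: 01111111101
Gen 1 (rule 41): 01000000010
Gen 2 (rule 137): 00011111000
Gen 3 (rule 22): 00100000100
Gen 4 (rule 41): 10001110001
Gen 5 (rule 137): 00101100100
Gen 6 (rule 22): 01100011110
Gen 7 (rule 41): 01001010000
Gen 8 (rule 137): 00000000111
Gen 9 (rule 22): 00000001000
Gen 10 (rule 41): 11111100011
Gen 11 (rule 137): 11111001010
Gen 12 (rule 22): 00000111011
Gen 13 (rule 41): 11110100110
Gen 14 (rule 137): 11100000100

Answer: none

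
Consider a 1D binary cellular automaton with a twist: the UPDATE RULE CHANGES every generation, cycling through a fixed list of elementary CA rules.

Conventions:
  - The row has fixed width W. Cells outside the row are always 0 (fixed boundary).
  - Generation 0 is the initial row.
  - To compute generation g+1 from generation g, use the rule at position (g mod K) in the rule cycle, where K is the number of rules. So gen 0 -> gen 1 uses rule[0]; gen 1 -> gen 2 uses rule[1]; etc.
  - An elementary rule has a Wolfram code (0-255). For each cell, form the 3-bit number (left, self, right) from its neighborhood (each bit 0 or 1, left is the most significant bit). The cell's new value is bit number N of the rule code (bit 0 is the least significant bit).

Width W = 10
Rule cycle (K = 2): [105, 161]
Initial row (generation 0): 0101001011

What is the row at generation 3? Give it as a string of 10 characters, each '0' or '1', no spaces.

Answer: 0010110000

Derivation:
Gen 0: 0101001011
Gen 1 (rule 105): 0010000111
Gen 2 (rule 161): 1000110010
Gen 3 (rule 105): 0010110000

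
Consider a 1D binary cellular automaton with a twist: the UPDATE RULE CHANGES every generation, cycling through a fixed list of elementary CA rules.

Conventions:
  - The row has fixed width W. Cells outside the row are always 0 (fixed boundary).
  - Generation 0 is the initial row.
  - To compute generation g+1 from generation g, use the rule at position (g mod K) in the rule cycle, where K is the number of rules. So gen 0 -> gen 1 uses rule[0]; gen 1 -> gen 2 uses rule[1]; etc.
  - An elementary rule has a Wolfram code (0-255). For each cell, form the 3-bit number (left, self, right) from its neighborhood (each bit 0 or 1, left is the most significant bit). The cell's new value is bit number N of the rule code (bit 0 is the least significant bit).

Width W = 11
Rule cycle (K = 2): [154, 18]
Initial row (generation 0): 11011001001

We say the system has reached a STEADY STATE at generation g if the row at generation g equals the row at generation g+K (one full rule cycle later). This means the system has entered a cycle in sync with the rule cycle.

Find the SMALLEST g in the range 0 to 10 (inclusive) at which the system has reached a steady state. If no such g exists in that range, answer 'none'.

Gen 0: 11011001001
Gen 1 (rule 154): 10010110110
Gen 2 (rule 18): 01100000001
Gen 3 (rule 154): 11010000010
Gen 4 (rule 18): 00001000101
Gen 5 (rule 154): 00010101000
Gen 6 (rule 18): 00100000100
Gen 7 (rule 154): 01010001010
Gen 8 (rule 18): 10001010001
Gen 9 (rule 154): 01010001010
Gen 10 (rule 18): 10001010001
Gen 11 (rule 154): 01010001010
Gen 12 (rule 18): 10001010001

Answer: 7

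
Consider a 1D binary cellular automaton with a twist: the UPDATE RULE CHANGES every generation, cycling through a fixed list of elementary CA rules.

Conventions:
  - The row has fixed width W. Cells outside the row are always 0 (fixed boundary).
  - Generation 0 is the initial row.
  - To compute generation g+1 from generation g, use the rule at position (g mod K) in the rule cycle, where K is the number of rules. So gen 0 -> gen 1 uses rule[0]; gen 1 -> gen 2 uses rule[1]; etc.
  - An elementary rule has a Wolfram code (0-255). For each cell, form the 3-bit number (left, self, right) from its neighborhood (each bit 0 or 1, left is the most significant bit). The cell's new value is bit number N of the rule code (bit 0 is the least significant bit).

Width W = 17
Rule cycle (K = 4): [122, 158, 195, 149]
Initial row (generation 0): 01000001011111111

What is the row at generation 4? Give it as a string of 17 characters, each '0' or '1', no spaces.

Answer: 11011011111001001

Derivation:
Gen 0: 01000001011111111
Gen 1 (rule 122): 10100010110000001
Gen 2 (rule 158): 10110110101000011
Gen 3 (rule 195): 00010010000011101
Gen 4 (rule 149): 11011011111001001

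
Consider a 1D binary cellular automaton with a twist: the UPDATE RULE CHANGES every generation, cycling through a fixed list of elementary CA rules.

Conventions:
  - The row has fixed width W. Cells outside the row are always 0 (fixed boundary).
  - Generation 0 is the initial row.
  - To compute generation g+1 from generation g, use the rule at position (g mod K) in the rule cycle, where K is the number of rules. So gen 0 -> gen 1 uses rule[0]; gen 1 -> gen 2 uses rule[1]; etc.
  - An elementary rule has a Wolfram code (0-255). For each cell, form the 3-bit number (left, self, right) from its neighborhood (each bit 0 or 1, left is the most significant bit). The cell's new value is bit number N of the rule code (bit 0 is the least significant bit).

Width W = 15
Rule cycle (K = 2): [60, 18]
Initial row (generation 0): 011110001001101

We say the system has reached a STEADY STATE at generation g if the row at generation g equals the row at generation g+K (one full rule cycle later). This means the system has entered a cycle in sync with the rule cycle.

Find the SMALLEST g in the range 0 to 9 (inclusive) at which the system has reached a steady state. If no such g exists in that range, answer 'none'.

Answer: none

Derivation:
Gen 0: 011110001001101
Gen 1 (rule 60): 010001001101011
Gen 2 (rule 18): 101010110000000
Gen 3 (rule 60): 111111101000000
Gen 4 (rule 18): 000000000100000
Gen 5 (rule 60): 000000000110000
Gen 6 (rule 18): 000000001001000
Gen 7 (rule 60): 000000001101100
Gen 8 (rule 18): 000000010000010
Gen 9 (rule 60): 000000011000011
Gen 10 (rule 18): 000000100100100
Gen 11 (rule 60): 000000110110110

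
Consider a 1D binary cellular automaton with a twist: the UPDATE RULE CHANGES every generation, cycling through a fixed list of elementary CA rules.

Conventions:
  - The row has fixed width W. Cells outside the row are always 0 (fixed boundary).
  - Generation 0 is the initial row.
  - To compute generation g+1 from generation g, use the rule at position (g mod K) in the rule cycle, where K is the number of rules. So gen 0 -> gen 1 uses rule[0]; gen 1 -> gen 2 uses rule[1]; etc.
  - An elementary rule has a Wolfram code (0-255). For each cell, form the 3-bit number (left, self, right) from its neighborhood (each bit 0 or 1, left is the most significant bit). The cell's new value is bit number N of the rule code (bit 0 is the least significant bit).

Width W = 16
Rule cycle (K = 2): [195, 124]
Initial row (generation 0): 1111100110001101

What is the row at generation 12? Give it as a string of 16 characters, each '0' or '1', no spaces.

Answer: 1100111111000110

Derivation:
Gen 0: 1111100110001101
Gen 1 (rule 195): 0111101010110100
Gen 2 (rule 124): 0100111111111110
Gen 3 (rule 195): 1001011111111110
Gen 4 (rule 124): 1101110000000011
Gen 5 (rule 195): 0100110111111101
Gen 6 (rule 124): 0110111100000111
Gen 7 (rule 195): 1010011101111011
Gen 8 (rule 124): 1111010111001111
Gen 9 (rule 195): 0111000011010111
Gen 10 (rule 124): 0101100011111101
Gen 11 (rule 195): 1000101101111100
Gen 12 (rule 124): 1100111111000110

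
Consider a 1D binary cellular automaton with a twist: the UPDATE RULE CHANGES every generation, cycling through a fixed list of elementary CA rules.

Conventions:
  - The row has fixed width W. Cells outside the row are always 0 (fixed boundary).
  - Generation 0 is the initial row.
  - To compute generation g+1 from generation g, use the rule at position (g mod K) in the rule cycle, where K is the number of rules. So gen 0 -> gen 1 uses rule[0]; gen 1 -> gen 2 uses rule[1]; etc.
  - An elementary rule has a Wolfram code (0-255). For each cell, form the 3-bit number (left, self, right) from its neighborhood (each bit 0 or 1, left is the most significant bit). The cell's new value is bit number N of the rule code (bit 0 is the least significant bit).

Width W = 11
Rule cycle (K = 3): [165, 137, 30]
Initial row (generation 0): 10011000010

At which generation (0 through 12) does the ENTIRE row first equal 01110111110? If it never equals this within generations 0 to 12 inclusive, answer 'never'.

Answer: never

Derivation:
Gen 0: 10011000010
Gen 1 (rule 165): 10000011010
Gen 2 (rule 137): 00111010000
Gen 3 (rule 30): 01100011000
Gen 4 (rule 165): 00001000011
Gen 5 (rule 137): 11100011010
Gen 6 (rule 30): 10010110011
Gen 7 (rule 165): 10011000000
Gen 8 (rule 137): 00010011111
Gen 9 (rule 30): 00111110000
Gen 10 (rule 165): 10011100111
Gen 11 (rule 137): 00011000110
Gen 12 (rule 30): 00110101101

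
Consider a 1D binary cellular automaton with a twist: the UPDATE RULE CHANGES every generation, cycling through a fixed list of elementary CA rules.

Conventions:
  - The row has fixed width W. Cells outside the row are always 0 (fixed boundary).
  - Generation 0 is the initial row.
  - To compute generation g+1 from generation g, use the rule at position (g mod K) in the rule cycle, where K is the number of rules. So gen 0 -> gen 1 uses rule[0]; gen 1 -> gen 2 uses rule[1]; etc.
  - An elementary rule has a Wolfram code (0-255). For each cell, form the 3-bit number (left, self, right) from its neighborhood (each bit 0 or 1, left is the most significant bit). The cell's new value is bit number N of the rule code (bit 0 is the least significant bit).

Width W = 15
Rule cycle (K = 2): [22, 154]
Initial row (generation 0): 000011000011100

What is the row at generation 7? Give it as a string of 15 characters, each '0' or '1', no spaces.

Answer: 010001000001100

Derivation:
Gen 0: 000011000011100
Gen 1 (rule 22): 000100100100010
Gen 2 (rule 154): 001011011010101
Gen 3 (rule 22): 011000000010101
Gen 4 (rule 154): 110100000100000
Gen 5 (rule 22): 000110001110000
Gen 6 (rule 154): 001101011101000
Gen 7 (rule 22): 010001000001100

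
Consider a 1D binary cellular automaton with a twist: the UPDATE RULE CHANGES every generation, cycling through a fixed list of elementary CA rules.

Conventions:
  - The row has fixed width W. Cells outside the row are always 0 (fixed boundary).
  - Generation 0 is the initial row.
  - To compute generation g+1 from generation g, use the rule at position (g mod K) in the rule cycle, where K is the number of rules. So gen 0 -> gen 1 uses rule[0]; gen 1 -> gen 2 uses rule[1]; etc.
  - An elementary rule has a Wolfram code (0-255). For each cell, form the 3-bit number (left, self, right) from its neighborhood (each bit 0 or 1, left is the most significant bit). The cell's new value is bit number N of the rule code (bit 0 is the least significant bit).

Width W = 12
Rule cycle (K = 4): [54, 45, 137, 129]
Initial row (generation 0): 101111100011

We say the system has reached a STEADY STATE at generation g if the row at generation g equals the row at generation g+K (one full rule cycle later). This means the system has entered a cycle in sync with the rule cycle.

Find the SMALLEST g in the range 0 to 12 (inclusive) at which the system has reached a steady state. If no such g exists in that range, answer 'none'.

Gen 0: 101111100011
Gen 1 (rule 54): 110000010100
Gen 2 (rule 45): 100111011101
Gen 3 (rule 137): 000110011000
Gen 4 (rule 129): 110000000011
Gen 5 (rule 54): 001000000100
Gen 6 (rule 45): 101011110101
Gen 7 (rule 137): 000011100000
Gen 8 (rule 129): 111001001111
Gen 9 (rule 54): 000111110000
Gen 10 (rule 45): 110100000111
Gen 11 (rule 137): 100001110110
Gen 12 (rule 129): 001100100000
Gen 13 (rule 54): 010011110000
Gen 14 (rule 45): 010010000111
Gen 15 (rule 137): 000000110110
Gen 16 (rule 129): 111110000000

Answer: none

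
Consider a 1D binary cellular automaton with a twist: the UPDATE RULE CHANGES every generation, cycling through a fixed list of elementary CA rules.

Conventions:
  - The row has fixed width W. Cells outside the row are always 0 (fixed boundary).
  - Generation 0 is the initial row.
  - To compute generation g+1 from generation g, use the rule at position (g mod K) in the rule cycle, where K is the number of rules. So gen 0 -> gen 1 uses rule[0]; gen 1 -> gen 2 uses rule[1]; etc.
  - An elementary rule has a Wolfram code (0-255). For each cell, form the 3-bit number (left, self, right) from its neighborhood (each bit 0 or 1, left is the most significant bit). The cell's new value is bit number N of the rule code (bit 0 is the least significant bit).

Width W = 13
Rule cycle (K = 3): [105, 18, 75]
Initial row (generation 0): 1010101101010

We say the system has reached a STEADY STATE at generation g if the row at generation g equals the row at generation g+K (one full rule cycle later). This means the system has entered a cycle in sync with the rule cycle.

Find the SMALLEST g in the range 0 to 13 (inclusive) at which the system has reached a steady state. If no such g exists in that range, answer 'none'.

Gen 0: 1010101101010
Gen 1 (rule 105): 0101011110100
Gen 2 (rule 18): 1000000000010
Gen 3 (rule 75): 0011111111100
Gen 4 (rule 105): 1010000000101
Gen 5 (rule 18): 0001000001000
Gen 6 (rule 75): 1110011110011
Gen 7 (rule 105): 1010010010011
Gen 8 (rule 18): 0001101101100
Gen 9 (rule 75): 1111101101101
Gen 10 (rule 105): 1000111111110
Gen 11 (rule 18): 0101000000001
Gen 12 (rule 75): 1000011111110
Gen 13 (rule 105): 0011010000010
Gen 14 (rule 18): 0100001000101
Gen 15 (rule 75): 1001110011000
Gen 16 (rule 105): 0001010011011

Answer: none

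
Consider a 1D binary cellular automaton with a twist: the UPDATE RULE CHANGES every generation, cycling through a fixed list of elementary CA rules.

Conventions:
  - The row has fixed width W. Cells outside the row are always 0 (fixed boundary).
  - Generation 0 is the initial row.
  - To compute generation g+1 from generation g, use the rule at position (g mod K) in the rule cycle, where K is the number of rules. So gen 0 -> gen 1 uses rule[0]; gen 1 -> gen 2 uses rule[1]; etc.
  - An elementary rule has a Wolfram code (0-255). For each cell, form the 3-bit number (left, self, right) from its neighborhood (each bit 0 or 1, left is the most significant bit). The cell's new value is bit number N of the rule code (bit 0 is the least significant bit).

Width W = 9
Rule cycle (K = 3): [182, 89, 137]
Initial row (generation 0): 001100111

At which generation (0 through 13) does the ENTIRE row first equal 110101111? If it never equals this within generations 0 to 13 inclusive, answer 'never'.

Gen 0: 001100111
Gen 1 (rule 182): 010011010
Gen 2 (rule 89): 001011001
Gen 3 (rule 137): 100010000
Gen 4 (rule 182): 110111000
Gen 5 (rule 89): 110101111
Gen 6 (rule 137): 100001110
Gen 7 (rule 182): 110010101
Gen 8 (rule 89): 111000000
Gen 9 (rule 137): 110011111
Gen 10 (rule 182): 001101110
Gen 11 (rule 89): 101101011
Gen 12 (rule 137): 001000010
Gen 13 (rule 182): 011100111

Answer: 5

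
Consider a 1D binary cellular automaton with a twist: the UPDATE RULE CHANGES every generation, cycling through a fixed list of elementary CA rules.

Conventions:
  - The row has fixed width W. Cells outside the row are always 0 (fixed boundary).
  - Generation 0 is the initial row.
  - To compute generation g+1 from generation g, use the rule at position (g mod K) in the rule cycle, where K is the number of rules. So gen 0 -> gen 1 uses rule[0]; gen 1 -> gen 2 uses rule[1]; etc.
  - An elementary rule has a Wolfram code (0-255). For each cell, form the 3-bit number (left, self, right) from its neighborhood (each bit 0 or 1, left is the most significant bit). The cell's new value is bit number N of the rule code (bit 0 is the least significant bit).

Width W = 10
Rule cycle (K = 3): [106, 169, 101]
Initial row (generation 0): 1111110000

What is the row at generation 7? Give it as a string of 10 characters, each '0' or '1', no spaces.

Gen 0: 1111110000
Gen 1 (rule 106): 1000010000
Gen 2 (rule 169): 0011000111
Gen 3 (rule 101): 1001010001
Gen 4 (rule 106): 0010100010
Gen 5 (rule 169): 1001001000
Gen 6 (rule 101): 1001001011
Gen 7 (rule 106): 0010010111

Answer: 0010010111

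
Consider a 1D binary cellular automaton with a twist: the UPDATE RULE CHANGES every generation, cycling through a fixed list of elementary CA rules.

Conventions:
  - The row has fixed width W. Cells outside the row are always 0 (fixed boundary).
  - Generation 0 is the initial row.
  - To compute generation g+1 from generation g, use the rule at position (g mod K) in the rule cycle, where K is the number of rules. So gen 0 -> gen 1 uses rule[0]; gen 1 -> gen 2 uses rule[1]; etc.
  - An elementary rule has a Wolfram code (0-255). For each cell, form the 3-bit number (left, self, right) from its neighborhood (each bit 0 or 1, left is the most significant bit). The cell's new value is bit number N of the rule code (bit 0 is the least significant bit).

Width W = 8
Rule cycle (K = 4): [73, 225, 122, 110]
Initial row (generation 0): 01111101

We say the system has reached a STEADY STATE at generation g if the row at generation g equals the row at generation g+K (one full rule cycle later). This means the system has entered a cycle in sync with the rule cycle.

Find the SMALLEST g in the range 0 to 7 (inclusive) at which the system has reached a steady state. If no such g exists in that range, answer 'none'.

Gen 0: 01111101
Gen 1 (rule 73): 01000100
Gen 2 (rule 225): 00010001
Gen 3 (rule 122): 00101010
Gen 4 (rule 110): 01111110
Gen 5 (rule 73): 01000010
Gen 6 (rule 225): 00011000
Gen 7 (rule 122): 00111100
Gen 8 (rule 110): 01100100
Gen 9 (rule 73): 01100001
Gen 10 (rule 225): 00101100
Gen 11 (rule 122): 01011110

Answer: none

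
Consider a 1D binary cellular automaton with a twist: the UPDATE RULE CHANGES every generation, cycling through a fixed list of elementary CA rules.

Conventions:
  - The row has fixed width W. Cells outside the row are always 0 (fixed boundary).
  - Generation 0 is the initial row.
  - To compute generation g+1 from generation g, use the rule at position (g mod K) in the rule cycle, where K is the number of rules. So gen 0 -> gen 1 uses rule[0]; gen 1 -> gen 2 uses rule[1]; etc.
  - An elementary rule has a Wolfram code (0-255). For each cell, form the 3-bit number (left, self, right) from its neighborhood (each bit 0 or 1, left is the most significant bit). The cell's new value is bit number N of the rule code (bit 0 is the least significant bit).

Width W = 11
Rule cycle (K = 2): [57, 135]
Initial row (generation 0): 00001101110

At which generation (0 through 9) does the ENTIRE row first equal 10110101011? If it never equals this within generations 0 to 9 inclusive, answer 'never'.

Gen 0: 00001101110
Gen 1 (rule 57): 11101011001
Gen 2 (rule 135): 01001000011
Gen 3 (rule 57): 00100111010
Gen 4 (rule 135): 11101010010
Gen 5 (rule 57): 10010101001
Gen 6 (rule 135): 10110101011
Gen 7 (rule 57): 01101010110
Gen 8 (rule 135): 10001010000
Gen 9 (rule 57): 01100101111

Answer: 6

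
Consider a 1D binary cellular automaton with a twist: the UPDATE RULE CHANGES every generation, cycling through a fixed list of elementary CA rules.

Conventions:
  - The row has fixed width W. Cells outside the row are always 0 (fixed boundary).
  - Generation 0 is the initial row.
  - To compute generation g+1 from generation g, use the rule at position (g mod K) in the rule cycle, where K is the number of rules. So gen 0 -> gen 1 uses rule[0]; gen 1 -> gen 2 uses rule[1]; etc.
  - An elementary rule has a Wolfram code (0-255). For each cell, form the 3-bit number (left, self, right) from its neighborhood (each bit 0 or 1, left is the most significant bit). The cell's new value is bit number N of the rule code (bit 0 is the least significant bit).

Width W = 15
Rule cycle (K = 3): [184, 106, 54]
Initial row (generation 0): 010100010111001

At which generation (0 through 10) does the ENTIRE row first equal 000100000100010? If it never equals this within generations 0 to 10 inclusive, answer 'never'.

Gen 0: 010100010111001
Gen 1 (rule 184): 001010001110100
Gen 2 (rule 106): 010100011011000
Gen 3 (rule 54): 111110100100100
Gen 4 (rule 184): 111101010010010
Gen 5 (rule 106): 100110100100100
Gen 6 (rule 54): 111001111111110
Gen 7 (rule 184): 110101111111101
Gen 8 (rule 106): 111011000000110
Gen 9 (rule 54): 000100100001001
Gen 10 (rule 184): 000010010000100

Answer: never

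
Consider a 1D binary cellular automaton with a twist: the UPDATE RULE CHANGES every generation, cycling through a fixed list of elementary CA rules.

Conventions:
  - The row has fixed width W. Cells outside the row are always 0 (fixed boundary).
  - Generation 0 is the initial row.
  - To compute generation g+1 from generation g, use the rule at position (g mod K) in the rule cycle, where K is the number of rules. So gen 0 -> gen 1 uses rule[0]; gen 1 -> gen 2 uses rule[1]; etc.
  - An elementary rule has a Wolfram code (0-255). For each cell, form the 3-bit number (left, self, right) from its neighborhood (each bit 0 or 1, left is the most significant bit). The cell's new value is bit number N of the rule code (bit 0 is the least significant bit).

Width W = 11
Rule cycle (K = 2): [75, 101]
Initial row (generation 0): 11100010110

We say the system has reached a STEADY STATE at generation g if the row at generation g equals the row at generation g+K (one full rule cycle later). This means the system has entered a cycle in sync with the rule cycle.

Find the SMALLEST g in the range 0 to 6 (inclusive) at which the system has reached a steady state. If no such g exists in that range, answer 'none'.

Answer: none

Derivation:
Gen 0: 11100010110
Gen 1 (rule 75): 10101100110
Gen 2 (rule 101): 11110100010
Gen 3 (rule 75): 10010001100
Gen 4 (rule 101): 10010100101
Gen 5 (rule 75): 00100001000
Gen 6 (rule 101): 10101101011
Gen 7 (rule 75): 00001100011
Gen 8 (rule 101): 11100101001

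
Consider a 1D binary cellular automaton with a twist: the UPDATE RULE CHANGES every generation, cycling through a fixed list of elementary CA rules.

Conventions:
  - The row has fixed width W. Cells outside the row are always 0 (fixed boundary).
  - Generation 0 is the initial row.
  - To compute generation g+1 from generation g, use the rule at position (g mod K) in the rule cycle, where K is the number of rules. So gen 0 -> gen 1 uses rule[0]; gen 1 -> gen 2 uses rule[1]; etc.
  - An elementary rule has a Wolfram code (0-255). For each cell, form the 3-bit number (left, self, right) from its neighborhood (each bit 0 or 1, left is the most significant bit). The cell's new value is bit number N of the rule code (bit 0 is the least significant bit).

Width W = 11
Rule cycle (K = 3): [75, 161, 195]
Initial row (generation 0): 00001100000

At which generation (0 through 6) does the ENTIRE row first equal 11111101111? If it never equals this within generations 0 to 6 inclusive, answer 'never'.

Gen 0: 00001100000
Gen 1 (rule 75): 11111101111
Gen 2 (rule 161): 01111010110
Gen 3 (rule 195): 10111000010
Gen 4 (rule 75): 00101011100
Gen 5 (rule 161): 10010101001
Gen 6 (rule 195): 00100000010

Answer: 1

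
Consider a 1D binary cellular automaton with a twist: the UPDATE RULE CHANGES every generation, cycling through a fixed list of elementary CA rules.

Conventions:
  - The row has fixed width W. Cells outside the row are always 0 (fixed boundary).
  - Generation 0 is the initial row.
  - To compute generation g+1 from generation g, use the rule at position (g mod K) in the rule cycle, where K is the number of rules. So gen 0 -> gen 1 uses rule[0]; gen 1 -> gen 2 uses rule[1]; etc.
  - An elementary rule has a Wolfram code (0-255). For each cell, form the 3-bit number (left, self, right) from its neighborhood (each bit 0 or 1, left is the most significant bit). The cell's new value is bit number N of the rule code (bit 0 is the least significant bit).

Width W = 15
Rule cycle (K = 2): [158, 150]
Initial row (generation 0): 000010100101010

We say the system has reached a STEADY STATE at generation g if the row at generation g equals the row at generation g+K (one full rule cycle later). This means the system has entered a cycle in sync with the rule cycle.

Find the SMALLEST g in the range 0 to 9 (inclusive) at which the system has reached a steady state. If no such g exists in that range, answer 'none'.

Gen 0: 000010100101010
Gen 1 (rule 158): 000110111101011
Gen 2 (rule 150): 001000011001000
Gen 3 (rule 158): 011100110111100
Gen 4 (rule 150): 101011000011010
Gen 5 (rule 158): 101010100110011
Gen 6 (rule 150): 101010111001100
Gen 7 (rule 158): 101010110111010
Gen 8 (rule 150): 101010000010011
Gen 9 (rule 158): 101011000111110
Gen 10 (rule 150): 101000101011101
Gen 11 (rule 158): 101101101011001

Answer: none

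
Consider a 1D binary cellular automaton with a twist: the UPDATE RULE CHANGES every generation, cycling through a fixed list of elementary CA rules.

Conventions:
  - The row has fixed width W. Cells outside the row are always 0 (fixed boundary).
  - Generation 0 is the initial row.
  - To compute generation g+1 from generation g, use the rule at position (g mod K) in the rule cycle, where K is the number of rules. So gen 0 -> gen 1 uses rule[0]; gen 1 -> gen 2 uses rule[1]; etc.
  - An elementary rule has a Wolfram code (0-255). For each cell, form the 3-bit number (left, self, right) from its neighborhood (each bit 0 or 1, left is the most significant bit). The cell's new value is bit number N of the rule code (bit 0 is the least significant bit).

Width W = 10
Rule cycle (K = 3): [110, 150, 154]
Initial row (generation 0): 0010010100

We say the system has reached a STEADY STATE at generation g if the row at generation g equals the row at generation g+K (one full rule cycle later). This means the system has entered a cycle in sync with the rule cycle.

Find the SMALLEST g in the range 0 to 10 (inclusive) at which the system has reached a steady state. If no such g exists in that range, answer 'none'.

Gen 0: 0010010100
Gen 1 (rule 110): 0110111100
Gen 2 (rule 150): 1000011010
Gen 3 (rule 154): 0100110001
Gen 4 (rule 110): 1101110011
Gen 5 (rule 150): 0000101100
Gen 6 (rule 154): 0001001010
Gen 7 (rule 110): 0011011110
Gen 8 (rule 150): 0100001101
Gen 9 (rule 154): 1010011000
Gen 10 (rule 110): 1110111000
Gen 11 (rule 150): 0100010100
Gen 12 (rule 154): 1010100010
Gen 13 (rule 110): 1111100110

Answer: none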